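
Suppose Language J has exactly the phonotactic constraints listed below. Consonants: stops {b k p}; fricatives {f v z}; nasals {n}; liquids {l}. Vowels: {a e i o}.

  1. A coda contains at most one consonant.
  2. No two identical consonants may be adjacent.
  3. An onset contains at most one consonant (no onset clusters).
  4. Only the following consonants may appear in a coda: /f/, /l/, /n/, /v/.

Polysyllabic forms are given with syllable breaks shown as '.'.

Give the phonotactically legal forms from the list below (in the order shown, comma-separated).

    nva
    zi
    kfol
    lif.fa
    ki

nva — violates constraint 3: syllable 1 onset /nv/ has 2 consonants (> 1) → phonotactically illegal
zi — σ1 onset /z/, coda /∅/ ok → phonotactically legal
kfol — violates constraint 3: syllable 1 onset /kf/ has 2 consonants (> 1) → phonotactically illegal
lif.fa — violates constraint 2: adjacent identical consonants /ff/ → phonotactically illegal
ki — σ1 onset /k/, coda /∅/ ok → phonotactically legal

zi, ki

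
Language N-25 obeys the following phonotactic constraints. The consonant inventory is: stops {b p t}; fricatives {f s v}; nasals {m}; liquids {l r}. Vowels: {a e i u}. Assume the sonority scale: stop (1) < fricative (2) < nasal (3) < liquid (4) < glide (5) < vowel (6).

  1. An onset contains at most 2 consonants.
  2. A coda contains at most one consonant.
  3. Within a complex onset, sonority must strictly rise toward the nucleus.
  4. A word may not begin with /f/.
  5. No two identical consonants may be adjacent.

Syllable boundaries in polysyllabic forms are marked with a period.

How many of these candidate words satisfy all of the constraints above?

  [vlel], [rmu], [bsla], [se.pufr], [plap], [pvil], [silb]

3

[vlel] — σ1 onset /vl/ (2→4 rises), coda /l/ ok → well-formed
[rmu] — violates constraint 3: syllable 1 onset /rm/: /r/ (liquid, 4) → /m/ (nasal, 3) does not rise → ill-formed
[bsla] — violates constraint 1: syllable 1 onset /bsl/ has 3 consonants (> 2) → ill-formed
[se.pufr] — violates constraint 2: syllable 2 coda /fr/ has 2 consonants (> 1) → ill-formed
[plap] — σ1 onset /pl/ (1→4 rises), coda /p/ ok → well-formed
[pvil] — σ1 onset /pv/ (1→2 rises), coda /l/ ok → well-formed
[silb] — violates constraint 2: syllable 1 coda /lb/ has 2 consonants (> 1) → ill-formed
Well-formed: [vlel], [plap], [pvil] → 3.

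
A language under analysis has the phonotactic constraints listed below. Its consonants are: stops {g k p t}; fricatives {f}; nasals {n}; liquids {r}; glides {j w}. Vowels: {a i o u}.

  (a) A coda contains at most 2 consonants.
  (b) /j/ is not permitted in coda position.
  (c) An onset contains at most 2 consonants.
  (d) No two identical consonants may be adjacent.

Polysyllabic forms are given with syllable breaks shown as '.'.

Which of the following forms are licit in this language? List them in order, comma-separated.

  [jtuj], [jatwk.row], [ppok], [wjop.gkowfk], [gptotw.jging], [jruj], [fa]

[jtuj] — violates constraint (b): syllable 1 coda contains /j/ → illicit
[jatwk.row] — violates constraint (a): syllable 1 coda /twk/ has 3 consonants (> 2) → illicit
[ppok] — violates constraint (d): adjacent identical consonants /pp/ → illicit
[wjop.gkowfk] — violates constraint (a): syllable 2 coda /wfk/ has 3 consonants (> 2) → illicit
[gptotw.jging] — violates constraint (c): syllable 1 onset /gpt/ has 3 consonants (> 2) → illicit
[jruj] — violates constraint (b): syllable 1 coda contains /j/ → illicit
[fa] — σ1 onset /f/, coda /∅/ ok → licit

[fa]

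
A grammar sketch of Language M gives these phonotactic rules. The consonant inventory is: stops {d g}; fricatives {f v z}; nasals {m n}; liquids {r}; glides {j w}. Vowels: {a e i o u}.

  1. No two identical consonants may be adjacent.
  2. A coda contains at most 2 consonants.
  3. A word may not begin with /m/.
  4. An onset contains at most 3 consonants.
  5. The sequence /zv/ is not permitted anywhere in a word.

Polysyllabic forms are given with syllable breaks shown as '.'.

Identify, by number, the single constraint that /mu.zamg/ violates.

3

/mu.zamg/: word begins with /m/.
This is a violation of constraint 3: "A word may not begin with /m/."
The remaining constraints (1, 2, 4, 5) are satisfied.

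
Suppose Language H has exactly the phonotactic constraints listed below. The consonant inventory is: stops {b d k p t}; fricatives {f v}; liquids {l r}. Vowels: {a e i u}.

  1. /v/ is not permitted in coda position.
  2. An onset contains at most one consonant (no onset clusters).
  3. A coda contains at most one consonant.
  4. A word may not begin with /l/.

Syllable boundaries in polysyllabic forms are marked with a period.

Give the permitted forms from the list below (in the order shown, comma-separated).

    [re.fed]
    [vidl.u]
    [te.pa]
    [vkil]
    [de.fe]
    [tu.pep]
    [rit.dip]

[re.fed], [te.pa], [de.fe], [tu.pep], [rit.dip]

[re.fed] — σ1 onset /r/, coda /∅/ ok; σ2 onset /f/, coda /d/ ok → permitted
[vidl.u] — violates constraint 3: syllable 1 coda /dl/ has 2 consonants (> 1) → not permitted
[te.pa] — σ1 onset /t/, coda /∅/ ok; σ2 onset /p/, coda /∅/ ok → permitted
[vkil] — violates constraint 2: syllable 1 onset /vk/ has 2 consonants (> 1) → not permitted
[de.fe] — σ1 onset /d/, coda /∅/ ok; σ2 onset /f/, coda /∅/ ok → permitted
[tu.pep] — σ1 onset /t/, coda /∅/ ok; σ2 onset /p/, coda /p/ ok → permitted
[rit.dip] — σ1 onset /r/, coda /t/ ok; σ2 onset /d/, coda /p/ ok → permitted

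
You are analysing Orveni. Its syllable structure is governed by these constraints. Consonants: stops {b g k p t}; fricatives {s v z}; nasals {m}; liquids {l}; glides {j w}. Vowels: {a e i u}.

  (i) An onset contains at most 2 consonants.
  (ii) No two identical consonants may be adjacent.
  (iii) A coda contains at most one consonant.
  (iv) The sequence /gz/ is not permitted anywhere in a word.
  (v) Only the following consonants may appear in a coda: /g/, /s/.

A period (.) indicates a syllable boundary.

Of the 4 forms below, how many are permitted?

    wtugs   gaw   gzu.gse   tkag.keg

1

wtugs — violates constraint (iii): syllable 1 coda /gs/ has 2 consonants (> 1) → not permitted
gaw — violates constraint (v): syllable 1 coda contains /w/, which is not a licensed coda consonant → not permitted
gzu.gse — violates constraint (iv): contains banned sequence /gz/ → not permitted
tkag.keg — σ1 onset /tk/ (2C), coda /g/ ok; σ2 onset /k/, coda /g/ ok → permitted
Permitted: tkag.keg → 1.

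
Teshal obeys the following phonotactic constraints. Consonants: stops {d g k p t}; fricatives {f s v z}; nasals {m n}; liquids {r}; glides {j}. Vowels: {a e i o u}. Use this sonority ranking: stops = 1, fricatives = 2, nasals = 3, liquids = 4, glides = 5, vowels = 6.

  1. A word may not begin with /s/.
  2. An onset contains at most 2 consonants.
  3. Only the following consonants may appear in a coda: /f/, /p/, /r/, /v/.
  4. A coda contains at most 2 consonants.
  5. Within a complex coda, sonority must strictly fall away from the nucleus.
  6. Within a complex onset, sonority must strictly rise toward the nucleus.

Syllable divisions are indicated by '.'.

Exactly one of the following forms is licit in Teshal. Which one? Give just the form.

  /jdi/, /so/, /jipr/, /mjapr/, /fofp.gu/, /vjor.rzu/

/fofp.gu/

/jdi/ — violates constraint 6: syllable 1 onset /jd/: /j/ (glide, 5) → /d/ (stop, 1) does not rise → illicit
/so/ — violates constraint 1: word begins with /s/ → illicit
/jipr/ — violates constraint 5: syllable 1 coda /pr/: /p/ (stop, 1) → /r/ (liquid, 4) does not fall → illicit
/mjapr/ — violates constraint 5: syllable 1 coda /pr/: /p/ (stop, 1) → /r/ (liquid, 4) does not fall → illicit
/fofp.gu/ — σ1 onset /f/, coda /fp/ (2→1 falls) ok; σ2 onset /g/, coda /∅/ ok → licit
/vjor.rzu/ — violates constraint 6: syllable 2 onset /rz/: /r/ (liquid, 4) → /z/ (fricative, 2) does not rise → illicit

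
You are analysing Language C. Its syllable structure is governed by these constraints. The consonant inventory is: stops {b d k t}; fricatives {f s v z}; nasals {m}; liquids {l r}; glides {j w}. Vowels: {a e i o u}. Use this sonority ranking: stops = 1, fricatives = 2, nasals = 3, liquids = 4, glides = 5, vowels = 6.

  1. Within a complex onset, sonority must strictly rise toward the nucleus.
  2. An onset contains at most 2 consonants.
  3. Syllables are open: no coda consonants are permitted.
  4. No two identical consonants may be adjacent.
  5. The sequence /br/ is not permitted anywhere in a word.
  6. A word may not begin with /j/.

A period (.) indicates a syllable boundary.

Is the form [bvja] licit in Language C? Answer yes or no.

[bvja] — violates constraint 2: syllable 1 onset /bvj/ has 3 consonants (> 2) → illicit

no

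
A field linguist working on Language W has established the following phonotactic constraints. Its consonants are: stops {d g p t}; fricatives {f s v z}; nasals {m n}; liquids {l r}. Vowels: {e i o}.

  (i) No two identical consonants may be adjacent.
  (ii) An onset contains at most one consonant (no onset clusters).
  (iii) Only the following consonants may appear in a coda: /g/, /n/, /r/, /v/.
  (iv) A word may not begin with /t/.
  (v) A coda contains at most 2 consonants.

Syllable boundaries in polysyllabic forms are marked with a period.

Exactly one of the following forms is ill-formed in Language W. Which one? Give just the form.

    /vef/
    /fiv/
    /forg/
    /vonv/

/vef/ — violates constraint (iii): syllable 1 coda contains /f/, which is not a licensed coda consonant → ill-formed
/fiv/ — σ1 onset /f/, coda /v/ ok → well-formed
/forg/ — σ1 onset /f/, coda /rg/ (2C) ok → well-formed
/vonv/ — σ1 onset /v/, coda /nv/ (2C) ok → well-formed

/vef/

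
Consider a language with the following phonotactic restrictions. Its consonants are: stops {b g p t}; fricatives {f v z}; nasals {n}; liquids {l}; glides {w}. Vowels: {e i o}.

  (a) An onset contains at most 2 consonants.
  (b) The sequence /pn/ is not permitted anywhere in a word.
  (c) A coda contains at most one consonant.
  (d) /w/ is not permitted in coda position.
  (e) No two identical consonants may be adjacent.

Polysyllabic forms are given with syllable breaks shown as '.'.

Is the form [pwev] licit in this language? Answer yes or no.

yes

[pwev] — σ1 onset /pw/ (2C), coda /v/ ok → licit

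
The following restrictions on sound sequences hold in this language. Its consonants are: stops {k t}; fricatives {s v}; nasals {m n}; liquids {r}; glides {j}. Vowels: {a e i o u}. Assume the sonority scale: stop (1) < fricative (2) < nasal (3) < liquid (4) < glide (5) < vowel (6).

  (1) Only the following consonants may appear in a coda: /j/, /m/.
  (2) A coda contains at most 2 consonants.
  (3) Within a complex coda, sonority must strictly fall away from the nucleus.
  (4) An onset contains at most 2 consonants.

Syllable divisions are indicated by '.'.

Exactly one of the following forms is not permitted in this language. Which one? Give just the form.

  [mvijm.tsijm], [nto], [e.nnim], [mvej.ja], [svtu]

[svtu]

[mvijm.tsijm] — σ1 onset /mv/ (2C), coda /jm/ (5→3 falls) ok; σ2 onset /ts/ (2C), coda /jm/ (5→3 falls) ok → permitted
[nto] — σ1 onset /nt/ (2C), coda /∅/ ok → permitted
[e.nnim] — σ1 onset /∅/, coda /∅/ ok; σ2 onset /nn/ (2C), coda /m/ ok → permitted
[mvej.ja] — σ1 onset /mv/ (2C), coda /j/ ok; σ2 onset /j/, coda /∅/ ok → permitted
[svtu] — violates constraint 4: syllable 1 onset /svt/ has 3 consonants (> 2) → not permitted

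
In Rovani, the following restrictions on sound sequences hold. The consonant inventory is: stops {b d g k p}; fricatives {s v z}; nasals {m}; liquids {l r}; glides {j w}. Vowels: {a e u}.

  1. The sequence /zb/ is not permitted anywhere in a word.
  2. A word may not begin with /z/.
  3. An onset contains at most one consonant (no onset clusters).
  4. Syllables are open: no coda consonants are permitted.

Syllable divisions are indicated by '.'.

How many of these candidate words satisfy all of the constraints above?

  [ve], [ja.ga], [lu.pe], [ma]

[ve] — σ1 onset /v/, coda /∅/ ok → permitted
[ja.ga] — σ1 onset /j/, coda /∅/ ok; σ2 onset /g/, coda /∅/ ok → permitted
[lu.pe] — σ1 onset /l/, coda /∅/ ok; σ2 onset /p/, coda /∅/ ok → permitted
[ma] — σ1 onset /m/, coda /∅/ ok → permitted
Permitted: [ve], [ja.ga], [lu.pe], [ma] → 4.

4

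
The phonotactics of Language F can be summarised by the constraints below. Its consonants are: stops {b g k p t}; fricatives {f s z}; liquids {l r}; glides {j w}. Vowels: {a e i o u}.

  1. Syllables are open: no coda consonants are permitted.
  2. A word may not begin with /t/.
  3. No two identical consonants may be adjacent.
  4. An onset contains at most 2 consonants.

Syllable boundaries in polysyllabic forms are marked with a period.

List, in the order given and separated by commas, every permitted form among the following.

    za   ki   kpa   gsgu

za — σ1 onset /z/, coda /∅/ ok → permitted
ki — σ1 onset /k/, coda /∅/ ok → permitted
kpa — σ1 onset /kp/ (2C), coda /∅/ ok → permitted
gsgu — violates constraint 4: syllable 1 onset /gsg/ has 3 consonants (> 2) → not permitted

za, ki, kpa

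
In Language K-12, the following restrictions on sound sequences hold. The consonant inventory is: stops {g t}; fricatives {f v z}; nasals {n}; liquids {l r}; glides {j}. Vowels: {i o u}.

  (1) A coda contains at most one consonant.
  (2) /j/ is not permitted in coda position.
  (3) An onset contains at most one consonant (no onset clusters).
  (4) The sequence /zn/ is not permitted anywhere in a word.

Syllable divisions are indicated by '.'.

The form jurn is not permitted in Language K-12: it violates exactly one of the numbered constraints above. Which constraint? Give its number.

1

jurn: syllable 1 coda /rn/ has 2 consonants (> 1).
This is a violation of constraint 1: "A coda contains at most one consonant."
The remaining constraints (2, 3, 4) are satisfied.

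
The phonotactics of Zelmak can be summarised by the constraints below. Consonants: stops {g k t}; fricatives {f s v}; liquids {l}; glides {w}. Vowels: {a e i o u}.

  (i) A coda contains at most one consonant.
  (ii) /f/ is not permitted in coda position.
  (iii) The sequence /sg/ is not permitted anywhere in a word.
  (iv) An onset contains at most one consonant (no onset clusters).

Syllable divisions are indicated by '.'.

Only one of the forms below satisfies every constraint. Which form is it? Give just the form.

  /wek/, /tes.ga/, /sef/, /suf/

/wek/

/wek/ — σ1 onset /w/, coda /k/ ok → well-formed
/tes.ga/ — violates constraint (iii): contains banned sequence /sg/ → ill-formed
/sef/ — violates constraint (ii): syllable 1 coda contains /f/ → ill-formed
/suf/ — violates constraint (ii): syllable 1 coda contains /f/ → ill-formed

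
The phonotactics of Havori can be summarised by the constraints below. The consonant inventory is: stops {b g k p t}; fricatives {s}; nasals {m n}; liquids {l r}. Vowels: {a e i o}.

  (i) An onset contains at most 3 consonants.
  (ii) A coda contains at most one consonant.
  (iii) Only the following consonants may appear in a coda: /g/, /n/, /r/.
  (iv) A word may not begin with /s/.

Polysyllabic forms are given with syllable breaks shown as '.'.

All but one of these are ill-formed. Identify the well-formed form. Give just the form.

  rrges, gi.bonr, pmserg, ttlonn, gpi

gpi

rrges — violates constraint (iii): syllable 1 coda contains /s/, which is not a licensed coda consonant → ill-formed
gi.bonr — violates constraint (ii): syllable 2 coda /nr/ has 2 consonants (> 1) → ill-formed
pmserg — violates constraint (ii): syllable 1 coda /rg/ has 2 consonants (> 1) → ill-formed
ttlonn — violates constraint (ii): syllable 1 coda /nn/ has 2 consonants (> 1) → ill-formed
gpi — σ1 onset /gp/ (2C), coda /∅/ ok → well-formed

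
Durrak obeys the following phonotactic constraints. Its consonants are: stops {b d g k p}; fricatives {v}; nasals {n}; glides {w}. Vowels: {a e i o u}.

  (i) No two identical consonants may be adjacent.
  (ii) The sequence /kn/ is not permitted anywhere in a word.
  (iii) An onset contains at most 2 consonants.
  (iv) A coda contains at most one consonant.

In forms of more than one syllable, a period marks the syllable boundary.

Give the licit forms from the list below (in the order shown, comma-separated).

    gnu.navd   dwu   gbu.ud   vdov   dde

dwu, gbu.ud, vdov

gnu.navd — violates constraint (iv): syllable 2 coda /vd/ has 2 consonants (> 1) → illicit
dwu — σ1 onset /dw/ (2C), coda /∅/ ok → licit
gbu.ud — σ1 onset /gb/ (2C), coda /∅/ ok; σ2 onset /∅/, coda /d/ ok → licit
vdov — σ1 onset /vd/ (2C), coda /v/ ok → licit
dde — violates constraint (i): adjacent identical consonants /dd/ → illicit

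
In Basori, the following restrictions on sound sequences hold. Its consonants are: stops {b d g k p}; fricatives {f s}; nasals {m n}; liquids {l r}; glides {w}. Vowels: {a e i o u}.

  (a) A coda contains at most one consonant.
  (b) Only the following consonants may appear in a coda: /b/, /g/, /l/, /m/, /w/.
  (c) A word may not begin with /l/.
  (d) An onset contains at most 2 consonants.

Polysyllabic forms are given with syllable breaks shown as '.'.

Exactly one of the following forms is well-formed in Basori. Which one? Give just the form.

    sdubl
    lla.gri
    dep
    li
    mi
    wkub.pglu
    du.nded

sdubl — violates constraint (a): syllable 1 coda /bl/ has 2 consonants (> 1) → ill-formed
lla.gri — violates constraint (c): word begins with /l/ → ill-formed
dep — violates constraint (b): syllable 1 coda contains /p/, which is not a licensed coda consonant → ill-formed
li — violates constraint (c): word begins with /l/ → ill-formed
mi — σ1 onset /m/, coda /∅/ ok → well-formed
wkub.pglu — violates constraint (d): syllable 2 onset /pgl/ has 3 consonants (> 2) → ill-formed
du.nded — violates constraint (b): syllable 2 coda contains /d/, which is not a licensed coda consonant → ill-formed

mi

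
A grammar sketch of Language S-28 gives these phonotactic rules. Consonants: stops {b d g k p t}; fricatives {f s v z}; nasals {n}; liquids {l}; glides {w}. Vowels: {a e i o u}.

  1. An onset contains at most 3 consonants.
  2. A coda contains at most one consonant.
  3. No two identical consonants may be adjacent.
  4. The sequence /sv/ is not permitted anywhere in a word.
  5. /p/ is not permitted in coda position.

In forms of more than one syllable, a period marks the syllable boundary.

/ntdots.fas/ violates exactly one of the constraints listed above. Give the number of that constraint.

2

/ntdots.fas/: syllable 1 coda /ts/ has 2 consonants (> 1).
This is a violation of constraint 2: "A coda contains at most one consonant."
The remaining constraints (1, 3, 4, 5) are satisfied.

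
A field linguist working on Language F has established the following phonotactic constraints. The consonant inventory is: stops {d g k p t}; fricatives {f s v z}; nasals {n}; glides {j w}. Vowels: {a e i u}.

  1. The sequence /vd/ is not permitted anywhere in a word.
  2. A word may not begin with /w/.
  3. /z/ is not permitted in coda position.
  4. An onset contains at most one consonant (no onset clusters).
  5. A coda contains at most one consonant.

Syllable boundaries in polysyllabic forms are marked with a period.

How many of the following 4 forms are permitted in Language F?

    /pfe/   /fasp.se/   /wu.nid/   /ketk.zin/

0

/pfe/ — violates constraint 4: syllable 1 onset /pf/ has 2 consonants (> 1) → not permitted
/fasp.se/ — violates constraint 5: syllable 1 coda /sp/ has 2 consonants (> 1) → not permitted
/wu.nid/ — violates constraint 2: word begins with /w/ → not permitted
/ketk.zin/ — violates constraint 5: syllable 1 coda /tk/ has 2 consonants (> 1) → not permitted
No form is permitted → 0.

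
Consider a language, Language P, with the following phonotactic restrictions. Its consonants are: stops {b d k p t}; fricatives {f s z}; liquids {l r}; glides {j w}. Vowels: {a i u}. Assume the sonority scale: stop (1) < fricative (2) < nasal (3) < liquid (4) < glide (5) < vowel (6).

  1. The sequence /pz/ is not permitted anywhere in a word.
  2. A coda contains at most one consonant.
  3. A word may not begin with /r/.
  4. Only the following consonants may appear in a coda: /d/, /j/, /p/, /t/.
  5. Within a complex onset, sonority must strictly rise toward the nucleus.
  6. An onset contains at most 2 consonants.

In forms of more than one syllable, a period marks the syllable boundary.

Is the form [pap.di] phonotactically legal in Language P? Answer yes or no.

yes

[pap.di] — σ1 onset /p/, coda /p/ ok; σ2 onset /d/, coda /∅/ ok → phonotactically legal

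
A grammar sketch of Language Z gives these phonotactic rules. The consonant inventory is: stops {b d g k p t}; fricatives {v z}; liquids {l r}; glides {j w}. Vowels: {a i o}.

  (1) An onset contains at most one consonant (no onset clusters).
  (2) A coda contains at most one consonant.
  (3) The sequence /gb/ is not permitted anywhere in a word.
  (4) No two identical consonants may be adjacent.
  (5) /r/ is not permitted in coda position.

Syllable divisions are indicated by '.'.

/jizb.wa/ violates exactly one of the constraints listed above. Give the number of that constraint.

2

/jizb.wa/: syllable 1 coda /zb/ has 2 consonants (> 1).
This is a violation of constraint 2: "A coda contains at most one consonant."
The remaining constraints (1, 3, 4, 5) are satisfied.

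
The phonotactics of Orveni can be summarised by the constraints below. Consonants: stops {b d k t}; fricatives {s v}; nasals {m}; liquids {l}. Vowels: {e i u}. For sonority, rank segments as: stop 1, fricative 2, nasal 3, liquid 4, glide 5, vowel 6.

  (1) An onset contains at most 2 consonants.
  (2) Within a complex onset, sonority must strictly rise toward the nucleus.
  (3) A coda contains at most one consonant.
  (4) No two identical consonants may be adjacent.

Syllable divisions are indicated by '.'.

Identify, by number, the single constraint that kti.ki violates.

2

kti.ki: syllable 1 onset /kt/: /k/ (stop, 1) → /t/ (stop, 1) does not rise.
This is a violation of constraint 2: "Within a complex onset, sonority must strictly rise toward the nucleus."
The remaining constraints (1, 3, 4) are satisfied.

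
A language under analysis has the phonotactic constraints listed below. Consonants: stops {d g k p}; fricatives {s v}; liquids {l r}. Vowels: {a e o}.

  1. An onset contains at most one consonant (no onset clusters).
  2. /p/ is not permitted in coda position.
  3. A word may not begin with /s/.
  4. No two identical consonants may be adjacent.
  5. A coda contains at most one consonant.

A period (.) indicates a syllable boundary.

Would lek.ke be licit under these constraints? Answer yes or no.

lek.ke — violates constraint 4: adjacent identical consonants /kk/ → illicit

no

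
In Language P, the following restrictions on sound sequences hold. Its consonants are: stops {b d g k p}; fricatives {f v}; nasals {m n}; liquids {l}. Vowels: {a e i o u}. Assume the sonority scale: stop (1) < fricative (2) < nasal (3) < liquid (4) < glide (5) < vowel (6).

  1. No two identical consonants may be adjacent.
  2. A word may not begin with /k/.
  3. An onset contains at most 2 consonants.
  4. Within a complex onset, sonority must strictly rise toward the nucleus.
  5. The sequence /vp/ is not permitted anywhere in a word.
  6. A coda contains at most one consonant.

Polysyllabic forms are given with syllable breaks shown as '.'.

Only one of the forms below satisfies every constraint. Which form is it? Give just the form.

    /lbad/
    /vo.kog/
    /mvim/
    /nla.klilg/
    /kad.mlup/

/vo.kog/

/lbad/ — violates constraint 4: syllable 1 onset /lb/: /l/ (liquid, 4) → /b/ (stop, 1) does not rise → ill-formed
/vo.kog/ — σ1 onset /v/, coda /∅/ ok; σ2 onset /k/, coda /g/ ok → well-formed
/mvim/ — violates constraint 4: syllable 1 onset /mv/: /m/ (nasal, 3) → /v/ (fricative, 2) does not rise → ill-formed
/nla.klilg/ — violates constraint 6: syllable 2 coda /lg/ has 2 consonants (> 1) → ill-formed
/kad.mlup/ — violates constraint 2: word begins with /k/ → ill-formed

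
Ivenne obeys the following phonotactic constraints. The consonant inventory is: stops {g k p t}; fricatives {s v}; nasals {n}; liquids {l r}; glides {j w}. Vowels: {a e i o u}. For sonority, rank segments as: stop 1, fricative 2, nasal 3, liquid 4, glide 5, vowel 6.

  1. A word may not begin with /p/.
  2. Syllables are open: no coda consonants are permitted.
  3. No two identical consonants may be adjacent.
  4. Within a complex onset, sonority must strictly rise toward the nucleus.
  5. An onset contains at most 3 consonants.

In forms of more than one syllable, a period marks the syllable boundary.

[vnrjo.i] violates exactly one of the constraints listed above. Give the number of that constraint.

[vnrjo.i]: syllable 1 onset /vnrj/ has 4 consonants (> 3).
This is a violation of constraint 5: "An onset contains at most 3 consonants."
The remaining constraints (1, 2, 3, 4) are satisfied.

5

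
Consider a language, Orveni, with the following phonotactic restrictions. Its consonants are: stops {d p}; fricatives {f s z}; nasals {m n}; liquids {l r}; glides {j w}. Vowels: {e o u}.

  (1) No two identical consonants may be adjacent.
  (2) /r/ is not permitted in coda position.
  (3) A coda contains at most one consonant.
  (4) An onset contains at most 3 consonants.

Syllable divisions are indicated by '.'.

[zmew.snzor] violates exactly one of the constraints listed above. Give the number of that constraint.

[zmew.snzor]: syllable 2 coda contains /r/.
This is a violation of constraint 2: "/r/ is not permitted in coda position."
The remaining constraints (1, 3, 4) are satisfied.

2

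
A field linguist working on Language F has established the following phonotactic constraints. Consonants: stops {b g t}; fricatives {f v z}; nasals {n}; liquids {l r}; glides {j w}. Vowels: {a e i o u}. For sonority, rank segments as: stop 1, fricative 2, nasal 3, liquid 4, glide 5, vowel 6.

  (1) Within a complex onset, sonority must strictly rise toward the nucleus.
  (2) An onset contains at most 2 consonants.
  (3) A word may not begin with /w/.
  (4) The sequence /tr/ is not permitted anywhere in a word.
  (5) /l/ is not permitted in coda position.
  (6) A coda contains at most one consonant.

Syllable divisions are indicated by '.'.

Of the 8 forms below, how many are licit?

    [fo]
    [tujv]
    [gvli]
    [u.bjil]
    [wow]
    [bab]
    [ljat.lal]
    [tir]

3

[fo] — σ1 onset /f/, coda /∅/ ok → licit
[tujv] — violates constraint 6: syllable 1 coda /jv/ has 2 consonants (> 1) → illicit
[gvli] — violates constraint 2: syllable 1 onset /gvl/ has 3 consonants (> 2) → illicit
[u.bjil] — violates constraint 5: syllable 2 coda contains /l/ → illicit
[wow] — violates constraint 3: word begins with /w/ → illicit
[bab] — σ1 onset /b/, coda /b/ ok → licit
[ljat.lal] — violates constraint 5: syllable 2 coda contains /l/ → illicit
[tir] — σ1 onset /t/, coda /r/ ok → licit
Licit: [fo], [bab], [tir] → 3.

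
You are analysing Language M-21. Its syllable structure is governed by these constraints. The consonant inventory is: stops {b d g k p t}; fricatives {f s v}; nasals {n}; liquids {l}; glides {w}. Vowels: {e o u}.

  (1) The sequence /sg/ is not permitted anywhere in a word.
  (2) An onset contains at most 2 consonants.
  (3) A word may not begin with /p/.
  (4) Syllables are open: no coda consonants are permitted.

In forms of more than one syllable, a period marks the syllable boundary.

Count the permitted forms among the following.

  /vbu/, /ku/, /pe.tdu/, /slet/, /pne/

/vbu/ — σ1 onset /vb/ (2C), coda /∅/ ok → permitted
/ku/ — σ1 onset /k/, coda /∅/ ok → permitted
/pe.tdu/ — violates constraint 3: word begins with /p/ → not permitted
/slet/ — violates constraint 4: syllable 1 coda /t/ has 1 consonant (> 0) → not permitted
/pne/ — violates constraint 3: word begins with /p/ → not permitted
Permitted: /vbu/, /ku/ → 2.

2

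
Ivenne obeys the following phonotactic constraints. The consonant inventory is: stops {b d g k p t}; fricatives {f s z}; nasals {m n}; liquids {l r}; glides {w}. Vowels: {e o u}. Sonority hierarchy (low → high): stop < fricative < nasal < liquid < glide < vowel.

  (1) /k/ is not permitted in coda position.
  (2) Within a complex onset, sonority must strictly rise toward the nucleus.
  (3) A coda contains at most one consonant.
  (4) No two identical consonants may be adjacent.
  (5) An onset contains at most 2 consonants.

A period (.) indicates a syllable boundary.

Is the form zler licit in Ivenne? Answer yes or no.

zler — σ1 onset /zl/ (2→4 rises), coda /r/ ok → licit

yes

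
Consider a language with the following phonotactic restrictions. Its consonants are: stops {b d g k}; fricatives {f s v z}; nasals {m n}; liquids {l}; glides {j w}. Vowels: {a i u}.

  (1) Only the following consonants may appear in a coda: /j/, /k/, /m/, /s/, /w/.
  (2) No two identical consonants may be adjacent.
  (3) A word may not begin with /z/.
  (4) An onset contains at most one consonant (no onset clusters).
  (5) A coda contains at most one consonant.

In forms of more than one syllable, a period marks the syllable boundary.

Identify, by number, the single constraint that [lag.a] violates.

1

[lag.a]: syllable 1 coda contains /g/, which is not a licensed coda consonant.
This is a violation of constraint 1: "Only the following consonants may appear in a coda: /j/, /k/, /m/, /s/, /w/."
The remaining constraints (2, 3, 4, 5) are satisfied.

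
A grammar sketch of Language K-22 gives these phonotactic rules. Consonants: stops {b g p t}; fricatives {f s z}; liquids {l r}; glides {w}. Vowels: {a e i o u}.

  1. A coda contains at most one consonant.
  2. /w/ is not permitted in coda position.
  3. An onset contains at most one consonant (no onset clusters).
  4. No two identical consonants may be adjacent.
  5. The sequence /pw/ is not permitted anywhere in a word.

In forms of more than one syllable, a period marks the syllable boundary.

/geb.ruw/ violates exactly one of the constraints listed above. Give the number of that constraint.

2

/geb.ruw/: syllable 2 coda contains /w/.
This is a violation of constraint 2: "/w/ is not permitted in coda position."
The remaining constraints (1, 3, 4, 5) are satisfied.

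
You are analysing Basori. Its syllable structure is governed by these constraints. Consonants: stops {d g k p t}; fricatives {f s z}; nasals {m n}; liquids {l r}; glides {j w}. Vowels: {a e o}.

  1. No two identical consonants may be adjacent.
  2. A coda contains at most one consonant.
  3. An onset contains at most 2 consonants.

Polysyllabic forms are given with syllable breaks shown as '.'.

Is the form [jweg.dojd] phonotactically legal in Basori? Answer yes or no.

[jweg.dojd] — violates constraint 2: syllable 2 coda /jd/ has 2 consonants (> 1) → phonotactically illegal

no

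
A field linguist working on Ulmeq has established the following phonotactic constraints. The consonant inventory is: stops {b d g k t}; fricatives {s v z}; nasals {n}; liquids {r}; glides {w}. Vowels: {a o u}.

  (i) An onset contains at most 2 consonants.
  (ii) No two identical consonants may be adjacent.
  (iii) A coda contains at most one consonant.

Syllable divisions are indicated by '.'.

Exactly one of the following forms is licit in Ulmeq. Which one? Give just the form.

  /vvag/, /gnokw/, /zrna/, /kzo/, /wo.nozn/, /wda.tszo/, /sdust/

/kzo/

/vvag/ — violates constraint (ii): adjacent identical consonants /vv/ → illicit
/gnokw/ — violates constraint (iii): syllable 1 coda /kw/ has 2 consonants (> 1) → illicit
/zrna/ — violates constraint (i): syllable 1 onset /zrn/ has 3 consonants (> 2) → illicit
/kzo/ — σ1 onset /kz/ (2C), coda /∅/ ok → licit
/wo.nozn/ — violates constraint (iii): syllable 2 coda /zn/ has 2 consonants (> 1) → illicit
/wda.tszo/ — violates constraint (i): syllable 2 onset /tsz/ has 3 consonants (> 2) → illicit
/sdust/ — violates constraint (iii): syllable 1 coda /st/ has 2 consonants (> 1) → illicit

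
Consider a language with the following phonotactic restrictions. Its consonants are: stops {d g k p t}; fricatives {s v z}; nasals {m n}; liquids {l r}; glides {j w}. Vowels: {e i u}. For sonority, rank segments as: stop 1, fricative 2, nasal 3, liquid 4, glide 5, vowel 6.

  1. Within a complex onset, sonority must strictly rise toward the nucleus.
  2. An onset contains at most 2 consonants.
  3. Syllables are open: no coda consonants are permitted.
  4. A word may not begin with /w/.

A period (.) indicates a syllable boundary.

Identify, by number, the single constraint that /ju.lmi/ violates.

/ju.lmi/: syllable 2 onset /lm/: /l/ (liquid, 4) → /m/ (nasal, 3) does not rise.
This is a violation of constraint 1: "Within a complex onset, sonority must strictly rise toward the nucleus."
The remaining constraints (2, 3, 4) are satisfied.

1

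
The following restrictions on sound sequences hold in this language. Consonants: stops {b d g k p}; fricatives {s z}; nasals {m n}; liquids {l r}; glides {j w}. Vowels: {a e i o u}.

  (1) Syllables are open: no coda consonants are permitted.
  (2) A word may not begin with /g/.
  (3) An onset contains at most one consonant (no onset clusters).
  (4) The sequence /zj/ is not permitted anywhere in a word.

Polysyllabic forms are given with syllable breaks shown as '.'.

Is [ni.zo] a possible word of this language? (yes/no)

yes

[ni.zo] — σ1 onset /n/, coda /∅/ ok; σ2 onset /z/, coda /∅/ ok → licit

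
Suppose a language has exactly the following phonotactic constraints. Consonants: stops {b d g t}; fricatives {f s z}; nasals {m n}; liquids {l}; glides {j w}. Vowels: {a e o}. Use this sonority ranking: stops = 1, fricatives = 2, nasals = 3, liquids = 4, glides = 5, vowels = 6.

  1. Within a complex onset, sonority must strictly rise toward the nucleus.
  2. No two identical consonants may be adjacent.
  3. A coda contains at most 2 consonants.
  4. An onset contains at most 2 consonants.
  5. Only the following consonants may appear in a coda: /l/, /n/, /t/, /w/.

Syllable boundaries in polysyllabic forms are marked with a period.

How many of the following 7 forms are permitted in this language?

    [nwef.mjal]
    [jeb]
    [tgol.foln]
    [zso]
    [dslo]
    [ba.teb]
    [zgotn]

0

[nwef.mjal] — violates constraint 5: syllable 1 coda contains /f/, which is not a licensed coda consonant → not permitted
[jeb] — violates constraint 5: syllable 1 coda contains /b/, which is not a licensed coda consonant → not permitted
[tgol.foln] — violates constraint 1: syllable 1 onset /tg/: /t/ (stop, 1) → /g/ (stop, 1) does not rise → not permitted
[zso] — violates constraint 1: syllable 1 onset /zs/: /z/ (fricative, 2) → /s/ (fricative, 2) does not rise → not permitted
[dslo] — violates constraint 4: syllable 1 onset /dsl/ has 3 consonants (> 2) → not permitted
[ba.teb] — violates constraint 5: syllable 2 coda contains /b/, which is not a licensed coda consonant → not permitted
[zgotn] — violates constraint 1: syllable 1 onset /zg/: /z/ (fricative, 2) → /g/ (stop, 1) does not rise → not permitted
No form is permitted → 0.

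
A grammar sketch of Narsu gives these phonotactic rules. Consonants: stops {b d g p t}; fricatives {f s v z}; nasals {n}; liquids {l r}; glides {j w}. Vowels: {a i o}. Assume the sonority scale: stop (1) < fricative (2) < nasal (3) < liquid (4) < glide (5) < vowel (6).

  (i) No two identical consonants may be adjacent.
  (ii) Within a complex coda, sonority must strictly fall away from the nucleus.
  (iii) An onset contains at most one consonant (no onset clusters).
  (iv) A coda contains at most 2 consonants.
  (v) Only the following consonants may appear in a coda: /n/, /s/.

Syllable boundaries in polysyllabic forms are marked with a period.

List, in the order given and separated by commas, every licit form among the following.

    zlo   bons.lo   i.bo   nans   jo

bons.lo, i.bo, nans, jo

zlo — violates constraint (iii): syllable 1 onset /zl/ has 2 consonants (> 1) → illicit
bons.lo — σ1 onset /b/, coda /ns/ (3→2 falls) ok; σ2 onset /l/, coda /∅/ ok → licit
i.bo — σ1 onset /∅/, coda /∅/ ok; σ2 onset /b/, coda /∅/ ok → licit
nans — σ1 onset /n/, coda /ns/ (3→2 falls) ok → licit
jo — σ1 onset /j/, coda /∅/ ok → licit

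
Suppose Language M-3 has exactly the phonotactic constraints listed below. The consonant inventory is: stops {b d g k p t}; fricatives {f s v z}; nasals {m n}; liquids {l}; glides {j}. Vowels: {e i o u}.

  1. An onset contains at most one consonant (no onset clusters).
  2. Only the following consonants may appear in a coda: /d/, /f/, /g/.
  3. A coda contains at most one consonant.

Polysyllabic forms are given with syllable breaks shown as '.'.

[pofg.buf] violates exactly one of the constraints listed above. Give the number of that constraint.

3

[pofg.buf]: syllable 1 coda /fg/ has 2 consonants (> 1).
This is a violation of constraint 3: "A coda contains at most one consonant."
The remaining constraints (1, 2) are satisfied.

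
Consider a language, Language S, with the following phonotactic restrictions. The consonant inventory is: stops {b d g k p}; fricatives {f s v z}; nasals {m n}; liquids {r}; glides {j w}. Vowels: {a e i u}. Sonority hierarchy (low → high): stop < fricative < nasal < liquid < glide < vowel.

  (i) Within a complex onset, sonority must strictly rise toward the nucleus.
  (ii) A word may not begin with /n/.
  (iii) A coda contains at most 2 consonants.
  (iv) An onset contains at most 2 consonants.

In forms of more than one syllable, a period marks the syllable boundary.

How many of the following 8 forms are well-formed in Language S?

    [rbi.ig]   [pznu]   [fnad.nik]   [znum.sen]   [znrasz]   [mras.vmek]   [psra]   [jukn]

[rbi.ig] — violates constraint (i): syllable 1 onset /rb/: /r/ (liquid, 4) → /b/ (stop, 1) does not rise → ill-formed
[pznu] — violates constraint (iv): syllable 1 onset /pzn/ has 3 consonants (> 2) → ill-formed
[fnad.nik] — σ1 onset /fn/ (2→3 rises), coda /d/ ok; σ2 onset /n/, coda /k/ ok → well-formed
[znum.sen] — σ1 onset /zn/ (2→3 rises), coda /m/ ok; σ2 onset /s/, coda /n/ ok → well-formed
[znrasz] — violates constraint (iv): syllable 1 onset /znr/ has 3 consonants (> 2) → ill-formed
[mras.vmek] — σ1 onset /mr/ (3→4 rises), coda /s/ ok; σ2 onset /vm/ (2→3 rises), coda /k/ ok → well-formed
[psra] — violates constraint (iv): syllable 1 onset /psr/ has 3 consonants (> 2) → ill-formed
[jukn] — σ1 onset /j/, coda /kn/ (2C) ok → well-formed
Well-formed: [fnad.nik], [znum.sen], [mras.vmek], [jukn] → 4.

4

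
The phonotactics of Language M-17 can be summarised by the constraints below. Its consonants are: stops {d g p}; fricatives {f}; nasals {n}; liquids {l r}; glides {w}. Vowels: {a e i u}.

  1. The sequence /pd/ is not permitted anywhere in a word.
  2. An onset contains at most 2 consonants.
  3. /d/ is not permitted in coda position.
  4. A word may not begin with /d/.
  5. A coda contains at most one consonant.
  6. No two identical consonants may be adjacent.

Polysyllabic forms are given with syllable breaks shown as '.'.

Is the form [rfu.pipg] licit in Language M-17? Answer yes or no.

no

[rfu.pipg] — violates constraint 5: syllable 2 coda /pg/ has 2 consonants (> 1) → illicit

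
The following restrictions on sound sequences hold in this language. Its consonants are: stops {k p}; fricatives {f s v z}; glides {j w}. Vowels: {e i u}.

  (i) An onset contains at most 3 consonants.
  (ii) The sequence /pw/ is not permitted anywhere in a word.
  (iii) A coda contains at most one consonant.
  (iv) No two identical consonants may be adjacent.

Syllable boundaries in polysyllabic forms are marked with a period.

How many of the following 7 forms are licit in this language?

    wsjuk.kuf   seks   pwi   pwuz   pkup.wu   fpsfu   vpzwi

0

wsjuk.kuf — violates constraint (iv): adjacent identical consonants /kk/ → illicit
seks — violates constraint (iii): syllable 1 coda /ks/ has 2 consonants (> 1) → illicit
pwi — violates constraint (ii): contains banned sequence /pw/ → illicit
pwuz — violates constraint (ii): contains banned sequence /pw/ → illicit
pkup.wu — violates constraint (ii): contains banned sequence /pw/ → illicit
fpsfu — violates constraint (i): syllable 1 onset /fpsf/ has 4 consonants (> 3) → illicit
vpzwi — violates constraint (i): syllable 1 onset /vpzw/ has 4 consonants (> 3) → illicit
No form is licit → 0.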